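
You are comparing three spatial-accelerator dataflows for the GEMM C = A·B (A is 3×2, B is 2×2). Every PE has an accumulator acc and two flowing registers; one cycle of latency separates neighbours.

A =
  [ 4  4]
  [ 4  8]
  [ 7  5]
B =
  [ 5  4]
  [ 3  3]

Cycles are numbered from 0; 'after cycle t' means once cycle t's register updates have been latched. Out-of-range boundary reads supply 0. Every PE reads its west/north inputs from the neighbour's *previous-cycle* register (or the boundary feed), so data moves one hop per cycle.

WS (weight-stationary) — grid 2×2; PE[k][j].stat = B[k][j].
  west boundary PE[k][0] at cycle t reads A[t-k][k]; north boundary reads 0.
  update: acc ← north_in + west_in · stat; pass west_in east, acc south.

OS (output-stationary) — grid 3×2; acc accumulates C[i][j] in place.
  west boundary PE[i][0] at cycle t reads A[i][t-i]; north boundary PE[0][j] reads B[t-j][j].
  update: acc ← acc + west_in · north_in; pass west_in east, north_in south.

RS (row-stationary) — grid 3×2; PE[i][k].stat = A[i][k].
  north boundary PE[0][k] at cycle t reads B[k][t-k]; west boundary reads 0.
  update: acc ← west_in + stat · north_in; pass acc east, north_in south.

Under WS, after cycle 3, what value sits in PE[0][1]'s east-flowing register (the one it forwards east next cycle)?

register = 7

WS on a 2×2 grid — tracing PE[0][1] and its feeders:
  cycle 0: PE[0][0] → acc 20, east 4, south 20
  cycle 0: PE[0][1] → acc 0, east 0, south 0
  cycle 1: PE[0][0] → acc 20, east 4, south 20
  cycle 1: PE[0][1] → acc 16, east 4, south 16
  cycle 2: PE[0][0] → acc 35, east 7, south 35
  cycle 2: PE[0][1] → acc 16, east 4, south 16
  cycle 3: PE[0][0] → acc 0, east 0, south 0
  cycle 3: PE[0][1] → acc 28, east 7, south 28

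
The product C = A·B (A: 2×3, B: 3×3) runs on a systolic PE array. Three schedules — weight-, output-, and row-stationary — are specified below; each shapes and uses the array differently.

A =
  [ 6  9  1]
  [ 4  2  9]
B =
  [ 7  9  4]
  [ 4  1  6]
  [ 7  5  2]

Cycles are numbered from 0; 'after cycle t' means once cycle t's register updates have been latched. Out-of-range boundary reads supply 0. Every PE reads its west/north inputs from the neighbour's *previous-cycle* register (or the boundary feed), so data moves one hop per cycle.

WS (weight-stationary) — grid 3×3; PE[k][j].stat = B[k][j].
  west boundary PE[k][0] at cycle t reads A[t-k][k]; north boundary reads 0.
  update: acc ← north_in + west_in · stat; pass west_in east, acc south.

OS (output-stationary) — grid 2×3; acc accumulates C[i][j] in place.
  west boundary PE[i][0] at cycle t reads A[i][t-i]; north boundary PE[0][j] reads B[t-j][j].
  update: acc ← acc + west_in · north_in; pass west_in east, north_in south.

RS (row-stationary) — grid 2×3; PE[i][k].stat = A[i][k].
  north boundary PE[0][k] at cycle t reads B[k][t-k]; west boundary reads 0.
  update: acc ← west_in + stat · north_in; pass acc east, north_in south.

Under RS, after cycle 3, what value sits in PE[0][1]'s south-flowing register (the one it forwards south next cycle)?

Tracing RS — 2×3 array, target PE[0][1]:
  step 0 · PE0,0: acc=42; fwd→42 fwd↓7
  step 0 · PE0,1: acc=0; fwd→0 fwd↓0
  step 1 · PE0,0: acc=54; fwd→54 fwd↓9
  step 1 · PE0,1: acc=78; fwd→78 fwd↓4
  step 2 · PE0,0: acc=24; fwd→24 fwd↓4
  step 2 · PE0,1: acc=63; fwd→63 fwd↓1
  step 3 · PE0,0: acc=0; fwd→0 fwd↓0
  step 3 · PE0,1: acc=78; fwd→78 fwd↓6

register = 6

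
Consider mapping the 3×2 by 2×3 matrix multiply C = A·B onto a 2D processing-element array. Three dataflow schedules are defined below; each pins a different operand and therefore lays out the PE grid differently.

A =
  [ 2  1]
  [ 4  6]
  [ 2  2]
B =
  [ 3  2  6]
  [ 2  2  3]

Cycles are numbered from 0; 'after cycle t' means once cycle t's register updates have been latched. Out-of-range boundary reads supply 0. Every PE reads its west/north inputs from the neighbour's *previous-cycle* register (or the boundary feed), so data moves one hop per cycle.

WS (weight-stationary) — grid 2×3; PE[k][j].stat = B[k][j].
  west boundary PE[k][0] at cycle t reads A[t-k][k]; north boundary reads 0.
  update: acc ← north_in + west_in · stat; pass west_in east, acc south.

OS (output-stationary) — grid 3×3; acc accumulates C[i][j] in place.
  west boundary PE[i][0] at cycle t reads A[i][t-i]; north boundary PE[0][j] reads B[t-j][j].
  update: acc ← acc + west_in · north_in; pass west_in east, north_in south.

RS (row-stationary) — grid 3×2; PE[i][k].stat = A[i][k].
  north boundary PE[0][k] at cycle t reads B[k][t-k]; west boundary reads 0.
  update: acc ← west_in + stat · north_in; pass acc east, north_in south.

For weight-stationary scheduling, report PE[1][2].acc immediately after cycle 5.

WS on a 2×3 grid — tracing PE[1][2] and its feeders:
  0: (0,2).acc=0  regs=<0,0>
  0: (1,1).acc=0  regs=<0,0>
  0: (1,2).acc=0  regs=<0,0>
  1: (0,2).acc=0  regs=<0,0>
  1: (1,1).acc=0  regs=<0,0>
  1: (1,2).acc=0  regs=<0,0>
  2: (0,2).acc=12  regs=<2,12>
  2: (1,1).acc=6  regs=<1,6>
  2: (1,2).acc=0  regs=<0,0>
  3: (0,2).acc=24  regs=<4,24>
  3: (1,1).acc=20  regs=<6,20>
  3: (1,2).acc=15  regs=<1,15>
  4: (0,2).acc=12  regs=<2,12>
  4: (1,1).acc=8  regs=<2,8>
  4: (1,2).acc=42  regs=<6,42>
  5: (0,2).acc=0  regs=<0,0>
  5: (1,1).acc=0  regs=<0,0>
  5: (1,2).acc=18  regs=<2,18>

PE[1][2].acc = 18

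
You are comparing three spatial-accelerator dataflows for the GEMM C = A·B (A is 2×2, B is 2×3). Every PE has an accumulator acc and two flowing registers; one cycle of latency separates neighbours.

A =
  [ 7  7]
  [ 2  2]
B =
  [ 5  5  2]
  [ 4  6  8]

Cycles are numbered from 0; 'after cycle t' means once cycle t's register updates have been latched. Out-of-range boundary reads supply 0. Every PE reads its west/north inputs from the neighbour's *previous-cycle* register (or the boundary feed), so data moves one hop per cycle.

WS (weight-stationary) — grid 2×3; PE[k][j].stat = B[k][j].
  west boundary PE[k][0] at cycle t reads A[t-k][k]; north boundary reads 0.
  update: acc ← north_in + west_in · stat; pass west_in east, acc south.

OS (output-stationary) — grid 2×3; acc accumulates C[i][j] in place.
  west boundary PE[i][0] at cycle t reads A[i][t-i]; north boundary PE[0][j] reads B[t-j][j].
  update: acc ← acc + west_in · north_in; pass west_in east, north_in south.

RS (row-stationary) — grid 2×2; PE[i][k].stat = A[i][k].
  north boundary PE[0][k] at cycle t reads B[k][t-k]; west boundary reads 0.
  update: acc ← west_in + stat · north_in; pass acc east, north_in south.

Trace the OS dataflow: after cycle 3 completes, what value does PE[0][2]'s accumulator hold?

OS 2×3: PE[0][2] cycle-by-cycle (with neighbour feeds):
  t=0 PE[0][1]: acc=0 h=0 v=0
  t=0 PE[0][2]: acc=0 h=0 v=0
  t=1 PE[0][1]: acc=35 h=7 v=5
  t=1 PE[0][2]: acc=0 h=0 v=0
  t=2 PE[0][1]: acc=77 h=7 v=6
  t=2 PE[0][2]: acc=14 h=7 v=2
  t=3 PE[0][1]: acc=77 h=0 v=0
  t=3 PE[0][2]: acc=70 h=7 v=8

PE[0][2].acc = 70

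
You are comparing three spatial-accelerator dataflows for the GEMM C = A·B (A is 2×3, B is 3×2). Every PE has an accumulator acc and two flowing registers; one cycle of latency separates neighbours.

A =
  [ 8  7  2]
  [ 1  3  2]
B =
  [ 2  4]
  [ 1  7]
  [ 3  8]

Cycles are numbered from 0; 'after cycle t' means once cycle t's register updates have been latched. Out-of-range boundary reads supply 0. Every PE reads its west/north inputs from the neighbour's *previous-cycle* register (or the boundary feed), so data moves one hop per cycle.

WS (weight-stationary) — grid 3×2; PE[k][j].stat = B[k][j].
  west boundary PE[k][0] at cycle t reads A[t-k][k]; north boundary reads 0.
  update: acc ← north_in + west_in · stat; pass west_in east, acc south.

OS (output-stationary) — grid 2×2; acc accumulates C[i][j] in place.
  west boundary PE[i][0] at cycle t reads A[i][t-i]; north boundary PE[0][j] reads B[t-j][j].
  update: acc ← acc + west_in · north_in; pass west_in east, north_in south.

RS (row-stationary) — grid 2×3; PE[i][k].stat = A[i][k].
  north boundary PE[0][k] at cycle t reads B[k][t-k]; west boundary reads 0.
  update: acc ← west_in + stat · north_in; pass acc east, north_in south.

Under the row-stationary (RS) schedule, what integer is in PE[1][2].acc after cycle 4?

PE[1][2].acc = 41

Tracing RS — 2×3 array, target PE[1][2]:
  after 0 — PE[0][2] acc=0, pass-E 0, pass-S 0
  after 0 — PE[1][1] acc=0, pass-E 0, pass-S 0
  after 0 — PE[1][2] acc=0, pass-E 0, pass-S 0
  after 1 — PE[0][2] acc=0, pass-E 0, pass-S 0
  after 1 — PE[1][1] acc=0, pass-E 0, pass-S 0
  after 1 — PE[1][2] acc=0, pass-E 0, pass-S 0
  after 2 — PE[0][2] acc=29, pass-E 29, pass-S 3
  after 2 — PE[1][1] acc=5, pass-E 5, pass-S 1
  after 2 — PE[1][2] acc=0, pass-E 0, pass-S 0
  after 3 — PE[0][2] acc=97, pass-E 97, pass-S 8
  after 3 — PE[1][1] acc=25, pass-E 25, pass-S 7
  after 3 — PE[1][2] acc=11, pass-E 11, pass-S 3
  after 4 — PE[0][2] acc=0, pass-E 0, pass-S 0
  after 4 — PE[1][1] acc=0, pass-E 0, pass-S 0
  after 4 — PE[1][2] acc=41, pass-E 41, pass-S 8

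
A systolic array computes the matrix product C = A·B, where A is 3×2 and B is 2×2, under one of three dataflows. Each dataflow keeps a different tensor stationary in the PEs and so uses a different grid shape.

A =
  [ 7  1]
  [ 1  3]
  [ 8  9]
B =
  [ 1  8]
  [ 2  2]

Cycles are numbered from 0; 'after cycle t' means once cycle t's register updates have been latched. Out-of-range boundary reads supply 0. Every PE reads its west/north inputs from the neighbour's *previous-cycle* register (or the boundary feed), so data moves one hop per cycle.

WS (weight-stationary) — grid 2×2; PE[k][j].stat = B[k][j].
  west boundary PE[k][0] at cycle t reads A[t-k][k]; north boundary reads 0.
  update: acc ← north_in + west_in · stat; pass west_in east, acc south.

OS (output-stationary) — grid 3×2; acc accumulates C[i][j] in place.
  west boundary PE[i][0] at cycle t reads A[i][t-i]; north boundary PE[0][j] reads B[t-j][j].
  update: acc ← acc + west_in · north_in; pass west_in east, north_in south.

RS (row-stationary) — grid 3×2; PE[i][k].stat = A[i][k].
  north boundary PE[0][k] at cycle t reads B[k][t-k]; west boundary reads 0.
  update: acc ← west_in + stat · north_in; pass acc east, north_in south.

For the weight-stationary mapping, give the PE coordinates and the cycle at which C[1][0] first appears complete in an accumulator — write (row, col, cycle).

(row, col, cycle) = (1, 0, 2)

Under WS, C[1][0] lands at PE[1][0]:
  cycle 0: PE[1][0] → acc 0, east 0, south 0
  cycle 1: PE[1][0] → acc 9, east 1, south 9
  cycle 2: PE[1][0] → acc 7, east 3, south 7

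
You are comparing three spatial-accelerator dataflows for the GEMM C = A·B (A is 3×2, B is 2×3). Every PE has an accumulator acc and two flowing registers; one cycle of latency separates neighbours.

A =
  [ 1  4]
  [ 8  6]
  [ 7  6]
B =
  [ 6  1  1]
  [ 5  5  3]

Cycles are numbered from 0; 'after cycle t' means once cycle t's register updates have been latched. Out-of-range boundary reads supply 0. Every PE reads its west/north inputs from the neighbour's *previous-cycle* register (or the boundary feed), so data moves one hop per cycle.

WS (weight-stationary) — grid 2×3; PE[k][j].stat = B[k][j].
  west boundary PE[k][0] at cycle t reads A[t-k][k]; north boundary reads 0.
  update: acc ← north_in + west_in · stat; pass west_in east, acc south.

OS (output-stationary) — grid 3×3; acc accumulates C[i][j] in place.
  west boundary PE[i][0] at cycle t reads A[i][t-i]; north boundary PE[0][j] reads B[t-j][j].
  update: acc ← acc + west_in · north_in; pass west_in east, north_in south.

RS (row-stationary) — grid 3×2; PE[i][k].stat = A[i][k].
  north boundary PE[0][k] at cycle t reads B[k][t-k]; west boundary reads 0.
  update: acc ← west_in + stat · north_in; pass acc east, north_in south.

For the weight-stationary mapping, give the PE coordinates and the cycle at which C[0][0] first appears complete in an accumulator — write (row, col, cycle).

(row, col, cycle) = (1, 0, 1)

WS: C[0][0] accumulates in PE[1][0]:
  step 0 · PE1,0: acc=0; fwd→0 fwd↓0
  step 1 · PE1,0: acc=26; fwd→4 fwd↓26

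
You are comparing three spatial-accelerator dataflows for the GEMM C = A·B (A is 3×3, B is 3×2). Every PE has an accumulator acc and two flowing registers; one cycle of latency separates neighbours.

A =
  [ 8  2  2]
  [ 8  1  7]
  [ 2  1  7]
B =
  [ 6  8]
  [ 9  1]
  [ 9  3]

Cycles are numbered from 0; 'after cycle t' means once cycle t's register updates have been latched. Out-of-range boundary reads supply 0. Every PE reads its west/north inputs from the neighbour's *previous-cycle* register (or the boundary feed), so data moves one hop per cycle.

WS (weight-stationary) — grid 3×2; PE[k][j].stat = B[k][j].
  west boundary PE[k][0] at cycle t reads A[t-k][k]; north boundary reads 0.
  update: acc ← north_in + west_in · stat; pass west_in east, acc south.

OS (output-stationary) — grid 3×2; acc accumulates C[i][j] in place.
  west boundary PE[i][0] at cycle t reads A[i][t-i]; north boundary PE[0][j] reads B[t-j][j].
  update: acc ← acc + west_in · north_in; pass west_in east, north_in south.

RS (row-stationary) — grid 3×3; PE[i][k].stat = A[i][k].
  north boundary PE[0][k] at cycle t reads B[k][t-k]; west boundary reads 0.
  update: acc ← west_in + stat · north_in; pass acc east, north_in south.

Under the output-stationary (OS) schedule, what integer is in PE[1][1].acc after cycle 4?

Tracing OS — 3×2 array, target PE[1][1]:
  c0 r0c1: 0 / 0 / 0
  c0 r1c0: 0 / 0 / 0
  c0 r1c1: 0 / 0 / 0
  c1 r0c1: 64 / 8 / 8
  c1 r1c0: 48 / 8 / 6
  c1 r1c1: 0 / 0 / 0
  c2 r0c1: 66 / 2 / 1
  c2 r1c0: 57 / 1 / 9
  c2 r1c1: 64 / 8 / 8
  c3 r0c1: 72 / 2 / 3
  c3 r1c0: 120 / 7 / 9
  c3 r1c1: 65 / 1 / 1
  c4 r0c1: 72 / 0 / 0
  c4 r1c0: 120 / 0 / 0
  c4 r1c1: 86 / 7 / 3

PE[1][1].acc = 86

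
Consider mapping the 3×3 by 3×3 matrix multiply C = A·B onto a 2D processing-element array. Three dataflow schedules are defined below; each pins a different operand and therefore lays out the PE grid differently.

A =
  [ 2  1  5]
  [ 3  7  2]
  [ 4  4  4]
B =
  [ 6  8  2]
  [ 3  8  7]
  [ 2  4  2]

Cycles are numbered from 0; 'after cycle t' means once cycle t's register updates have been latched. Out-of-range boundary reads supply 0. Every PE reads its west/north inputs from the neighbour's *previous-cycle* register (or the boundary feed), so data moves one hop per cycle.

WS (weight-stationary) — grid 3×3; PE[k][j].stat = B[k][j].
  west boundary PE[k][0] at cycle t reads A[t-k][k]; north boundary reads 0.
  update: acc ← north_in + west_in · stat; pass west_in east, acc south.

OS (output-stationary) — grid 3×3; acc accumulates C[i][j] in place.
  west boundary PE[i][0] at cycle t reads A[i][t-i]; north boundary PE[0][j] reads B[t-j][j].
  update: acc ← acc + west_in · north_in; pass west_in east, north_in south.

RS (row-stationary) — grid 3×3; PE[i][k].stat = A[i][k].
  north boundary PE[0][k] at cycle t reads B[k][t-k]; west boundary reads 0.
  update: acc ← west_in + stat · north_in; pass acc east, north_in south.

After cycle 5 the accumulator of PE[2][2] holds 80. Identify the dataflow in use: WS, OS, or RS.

dataflow = RS

— WS: 3×3; PE[2][2] trace:
  0: (2,2).acc=0  regs=<0,0>
  1: (2,2).acc=0  regs=<0,0>
  2: (2,2).acc=0  regs=<0,0>
  3: (2,2).acc=0  regs=<0,0>
  4: (2,2).acc=21  regs=<5,21>
  5: (2,2).acc=59  regs=<2,59>
— OS: 3×3; PE[2][2] trace:
  0: (2,2).acc=0  regs=<0,0>
  1: (2,2).acc=0  regs=<0,0>
  2: (2,2).acc=0  regs=<0,0>
  3: (2,2).acc=0  regs=<0,0>
  4: (2,2).acc=8  regs=<4,2>
  5: (2,2).acc=36  regs=<4,7>
— RS: 3×3; PE[2][2] trace:
  0: (2,2).acc=0  regs=<0,0>
  1: (2,2).acc=0  regs=<0,0>
  2: (2,2).acc=0  regs=<0,0>
  3: (2,2).acc=0  regs=<0,0>
  4: (2,2).acc=44  regs=<44,2>
  5: (2,2).acc=80  regs=<80,4>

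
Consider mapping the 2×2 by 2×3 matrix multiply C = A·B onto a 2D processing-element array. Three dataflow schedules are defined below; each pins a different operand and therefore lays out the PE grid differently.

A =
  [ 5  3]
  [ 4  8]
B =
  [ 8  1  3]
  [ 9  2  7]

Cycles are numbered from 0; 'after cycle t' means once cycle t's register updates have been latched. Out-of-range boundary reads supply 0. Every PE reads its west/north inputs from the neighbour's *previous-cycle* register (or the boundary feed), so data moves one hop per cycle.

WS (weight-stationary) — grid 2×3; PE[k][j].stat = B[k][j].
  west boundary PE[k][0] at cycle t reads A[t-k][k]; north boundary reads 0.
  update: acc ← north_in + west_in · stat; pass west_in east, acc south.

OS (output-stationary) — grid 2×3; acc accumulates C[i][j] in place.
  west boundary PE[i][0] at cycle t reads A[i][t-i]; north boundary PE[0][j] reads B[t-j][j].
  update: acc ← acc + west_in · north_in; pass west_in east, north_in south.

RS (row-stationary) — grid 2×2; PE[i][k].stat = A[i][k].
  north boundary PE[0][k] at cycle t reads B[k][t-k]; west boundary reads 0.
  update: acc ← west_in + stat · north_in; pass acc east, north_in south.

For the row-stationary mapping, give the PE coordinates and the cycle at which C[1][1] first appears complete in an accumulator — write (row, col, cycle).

(row, col, cycle) = (1, 1, 3)

RS: C[1][1] accumulates in PE[1][1]:
  t=0 PE[1][1]: acc=0 h=0 v=0
  t=1 PE[1][1]: acc=0 h=0 v=0
  t=2 PE[1][1]: acc=104 h=104 v=9
  t=3 PE[1][1]: acc=20 h=20 v=2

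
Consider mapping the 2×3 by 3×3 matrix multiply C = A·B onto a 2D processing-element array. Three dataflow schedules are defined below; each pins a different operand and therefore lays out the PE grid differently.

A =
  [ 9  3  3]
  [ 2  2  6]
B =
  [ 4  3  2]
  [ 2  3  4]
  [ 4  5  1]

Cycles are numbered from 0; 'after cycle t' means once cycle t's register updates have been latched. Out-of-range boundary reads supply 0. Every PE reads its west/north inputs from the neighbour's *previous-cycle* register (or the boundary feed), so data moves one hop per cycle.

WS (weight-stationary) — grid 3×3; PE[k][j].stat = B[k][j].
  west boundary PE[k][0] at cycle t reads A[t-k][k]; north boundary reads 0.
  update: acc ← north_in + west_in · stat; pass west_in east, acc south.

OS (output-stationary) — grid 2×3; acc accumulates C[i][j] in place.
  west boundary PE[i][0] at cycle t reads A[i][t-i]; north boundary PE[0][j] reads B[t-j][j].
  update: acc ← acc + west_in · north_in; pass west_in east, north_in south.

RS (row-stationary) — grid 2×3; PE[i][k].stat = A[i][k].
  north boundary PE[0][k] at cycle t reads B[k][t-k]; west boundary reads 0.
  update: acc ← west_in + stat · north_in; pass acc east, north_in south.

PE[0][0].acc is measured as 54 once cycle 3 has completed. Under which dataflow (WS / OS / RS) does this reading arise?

dataflow = OS

— WS: 3×3; PE[0][0] trace:
  0: (0,0).acc=36  regs=<9,36>
  1: (0,0).acc=8  regs=<2,8>
  2: (0,0).acc=0  regs=<0,0>
  3: (0,0).acc=0  regs=<0,0>
— OS: 2×3; PE[0][0] trace:
  0: (0,0).acc=36  regs=<9,4>
  1: (0,0).acc=42  regs=<3,2>
  2: (0,0).acc=54  regs=<3,4>
  3: (0,0).acc=54  regs=<0,0>
— RS: 2×3; PE[0][0] trace:
  0: (0,0).acc=36  regs=<36,4>
  1: (0,0).acc=27  regs=<27,3>
  2: (0,0).acc=18  regs=<18,2>
  3: (0,0).acc=0  regs=<0,0>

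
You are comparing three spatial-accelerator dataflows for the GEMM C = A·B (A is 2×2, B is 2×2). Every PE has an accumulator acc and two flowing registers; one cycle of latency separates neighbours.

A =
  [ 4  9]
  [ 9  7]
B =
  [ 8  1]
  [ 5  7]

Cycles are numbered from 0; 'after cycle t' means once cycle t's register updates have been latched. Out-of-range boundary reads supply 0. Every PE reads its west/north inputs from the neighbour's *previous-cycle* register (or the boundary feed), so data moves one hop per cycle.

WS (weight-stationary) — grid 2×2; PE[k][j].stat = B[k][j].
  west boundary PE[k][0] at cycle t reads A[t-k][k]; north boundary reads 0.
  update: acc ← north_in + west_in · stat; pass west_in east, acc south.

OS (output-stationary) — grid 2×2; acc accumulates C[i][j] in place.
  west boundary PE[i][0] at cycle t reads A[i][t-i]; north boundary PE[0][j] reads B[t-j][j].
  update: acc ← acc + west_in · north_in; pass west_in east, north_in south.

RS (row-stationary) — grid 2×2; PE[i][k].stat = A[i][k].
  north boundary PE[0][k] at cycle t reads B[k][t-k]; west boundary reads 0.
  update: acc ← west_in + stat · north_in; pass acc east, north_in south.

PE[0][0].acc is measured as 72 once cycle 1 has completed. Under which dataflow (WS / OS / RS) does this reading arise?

dataflow = WS

— WS: 2×2; PE[0][0] trace:
  0: (0,0).acc=32  regs=<4,32>
  1: (0,0).acc=72  regs=<9,72>
— OS: 2×2; PE[0][0] trace:
  0: (0,0).acc=32  regs=<4,8>
  1: (0,0).acc=77  regs=<9,5>
— RS: 2×2; PE[0][0] trace:
  0: (0,0).acc=32  regs=<32,8>
  1: (0,0).acc=4  regs=<4,1>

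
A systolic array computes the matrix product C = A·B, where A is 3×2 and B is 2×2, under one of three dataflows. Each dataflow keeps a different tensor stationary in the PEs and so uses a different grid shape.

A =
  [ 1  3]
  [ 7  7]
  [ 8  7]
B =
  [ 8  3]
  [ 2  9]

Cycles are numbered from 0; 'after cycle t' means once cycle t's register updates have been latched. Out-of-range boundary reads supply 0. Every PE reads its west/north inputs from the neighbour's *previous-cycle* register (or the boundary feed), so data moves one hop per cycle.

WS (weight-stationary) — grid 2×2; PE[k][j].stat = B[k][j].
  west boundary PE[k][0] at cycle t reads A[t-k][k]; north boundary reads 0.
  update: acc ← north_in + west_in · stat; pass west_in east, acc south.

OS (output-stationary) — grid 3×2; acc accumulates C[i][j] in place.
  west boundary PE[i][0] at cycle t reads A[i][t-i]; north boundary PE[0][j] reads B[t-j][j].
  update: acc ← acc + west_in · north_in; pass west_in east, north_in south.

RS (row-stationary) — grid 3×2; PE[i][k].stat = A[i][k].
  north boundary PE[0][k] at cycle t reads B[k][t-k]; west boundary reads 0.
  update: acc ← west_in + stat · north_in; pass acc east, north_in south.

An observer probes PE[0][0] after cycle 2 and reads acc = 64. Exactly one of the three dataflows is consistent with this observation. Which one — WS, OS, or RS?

WS (2×2 grid), PE[0][0]:
  step 0 · PE0,0: acc=8; fwd→1 fwd↓8
  step 1 · PE0,0: acc=56; fwd→7 fwd↓56
  step 2 · PE0,0: acc=64; fwd→8 fwd↓64
OS (3×2 grid), PE[0][0]:
  step 0 · PE0,0: acc=8; fwd→1 fwd↓8
  step 1 · PE0,0: acc=14; fwd→3 fwd↓2
  step 2 · PE0,0: acc=14; fwd→0 fwd↓0
RS (3×2 grid), PE[0][0]:
  step 0 · PE0,0: acc=8; fwd→8 fwd↓8
  step 1 · PE0,0: acc=3; fwd→3 fwd↓3
  step 2 · PE0,0: acc=0; fwd→0 fwd↓0

dataflow = WS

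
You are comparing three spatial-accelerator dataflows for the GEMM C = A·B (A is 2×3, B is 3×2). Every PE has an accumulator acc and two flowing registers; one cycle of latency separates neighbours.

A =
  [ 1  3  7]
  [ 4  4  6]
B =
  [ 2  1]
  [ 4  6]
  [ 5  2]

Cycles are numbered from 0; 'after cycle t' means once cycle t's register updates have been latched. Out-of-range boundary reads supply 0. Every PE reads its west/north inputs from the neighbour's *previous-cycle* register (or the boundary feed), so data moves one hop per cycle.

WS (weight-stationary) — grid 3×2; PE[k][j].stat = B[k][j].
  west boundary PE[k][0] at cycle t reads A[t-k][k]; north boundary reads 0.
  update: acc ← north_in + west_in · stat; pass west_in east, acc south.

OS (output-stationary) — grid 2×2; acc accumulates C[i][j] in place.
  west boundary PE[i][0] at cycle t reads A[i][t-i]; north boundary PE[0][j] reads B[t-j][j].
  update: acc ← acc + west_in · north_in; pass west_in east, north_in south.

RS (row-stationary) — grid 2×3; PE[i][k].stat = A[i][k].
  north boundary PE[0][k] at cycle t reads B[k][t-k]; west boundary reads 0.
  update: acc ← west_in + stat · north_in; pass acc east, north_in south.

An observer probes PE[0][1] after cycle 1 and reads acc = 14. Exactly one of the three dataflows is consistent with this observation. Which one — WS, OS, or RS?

dataflow = RS

Under WS (3×2), PE[0][1]:
  cycle 0: PE[0][1] → acc 0, east 0, south 0
  cycle 1: PE[0][1] → acc 1, east 1, south 1
Under OS (2×2), PE[0][1]:
  cycle 0: PE[0][1] → acc 0, east 0, south 0
  cycle 1: PE[0][1] → acc 1, east 1, south 1
Under RS (2×3), PE[0][1]:
  cycle 0: PE[0][1] → acc 0, east 0, south 0
  cycle 1: PE[0][1] → acc 14, east 14, south 4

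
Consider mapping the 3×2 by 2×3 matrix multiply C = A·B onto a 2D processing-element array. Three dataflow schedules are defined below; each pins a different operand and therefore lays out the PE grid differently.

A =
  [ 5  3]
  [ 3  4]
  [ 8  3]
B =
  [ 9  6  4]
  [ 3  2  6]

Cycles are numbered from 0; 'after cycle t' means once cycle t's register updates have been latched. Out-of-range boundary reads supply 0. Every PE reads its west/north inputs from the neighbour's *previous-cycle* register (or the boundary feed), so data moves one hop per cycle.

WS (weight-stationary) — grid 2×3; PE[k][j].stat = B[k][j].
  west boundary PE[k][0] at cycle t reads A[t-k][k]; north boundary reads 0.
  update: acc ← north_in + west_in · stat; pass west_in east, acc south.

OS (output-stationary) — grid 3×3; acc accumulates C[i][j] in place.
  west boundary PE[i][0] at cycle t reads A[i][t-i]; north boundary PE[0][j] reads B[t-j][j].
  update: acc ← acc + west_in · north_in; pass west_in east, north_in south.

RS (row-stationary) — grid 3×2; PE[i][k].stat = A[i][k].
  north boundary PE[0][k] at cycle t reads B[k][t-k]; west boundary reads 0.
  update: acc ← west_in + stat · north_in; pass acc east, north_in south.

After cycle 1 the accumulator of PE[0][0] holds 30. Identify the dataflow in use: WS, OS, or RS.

dataflow = RS

WS [2×3] PE[0][0] across cycles:
  cycle 0: PE[0][0] → acc 45, east 5, south 45
  cycle 1: PE[0][0] → acc 27, east 3, south 27
OS [3×3] PE[0][0] across cycles:
  cycle 0: PE[0][0] → acc 45, east 5, south 9
  cycle 1: PE[0][0] → acc 54, east 3, south 3
RS [3×2] PE[0][0] across cycles:
  cycle 0: PE[0][0] → acc 45, east 45, south 9
  cycle 1: PE[0][0] → acc 30, east 30, south 6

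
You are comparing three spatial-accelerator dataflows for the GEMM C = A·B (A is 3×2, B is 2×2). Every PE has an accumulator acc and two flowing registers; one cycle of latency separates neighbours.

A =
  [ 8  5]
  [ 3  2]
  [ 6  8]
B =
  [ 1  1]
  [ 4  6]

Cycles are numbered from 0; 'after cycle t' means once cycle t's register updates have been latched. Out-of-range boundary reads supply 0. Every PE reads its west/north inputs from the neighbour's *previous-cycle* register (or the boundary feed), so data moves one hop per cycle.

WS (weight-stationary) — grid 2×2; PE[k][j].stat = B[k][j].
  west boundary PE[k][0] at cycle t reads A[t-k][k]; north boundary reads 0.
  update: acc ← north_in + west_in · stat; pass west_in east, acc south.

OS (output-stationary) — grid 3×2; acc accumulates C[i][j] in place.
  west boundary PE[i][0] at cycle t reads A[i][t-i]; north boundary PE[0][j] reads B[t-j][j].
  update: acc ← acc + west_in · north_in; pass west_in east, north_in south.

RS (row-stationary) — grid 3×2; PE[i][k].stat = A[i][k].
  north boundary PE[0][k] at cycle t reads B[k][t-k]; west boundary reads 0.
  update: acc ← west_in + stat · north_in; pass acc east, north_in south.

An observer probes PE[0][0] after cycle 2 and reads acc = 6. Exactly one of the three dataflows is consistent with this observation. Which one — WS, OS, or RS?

dataflow = WS

Under WS (2×2), PE[0][0]:
  t=0 PE[0][0]: acc=8 h=8 v=8
  t=1 PE[0][0]: acc=3 h=3 v=3
  t=2 PE[0][0]: acc=6 h=6 v=6
Under OS (3×2), PE[0][0]:
  t=0 PE[0][0]: acc=8 h=8 v=1
  t=1 PE[0][0]: acc=28 h=5 v=4
  t=2 PE[0][0]: acc=28 h=0 v=0
Under RS (3×2), PE[0][0]:
  t=0 PE[0][0]: acc=8 h=8 v=1
  t=1 PE[0][0]: acc=8 h=8 v=1
  t=2 PE[0][0]: acc=0 h=0 v=0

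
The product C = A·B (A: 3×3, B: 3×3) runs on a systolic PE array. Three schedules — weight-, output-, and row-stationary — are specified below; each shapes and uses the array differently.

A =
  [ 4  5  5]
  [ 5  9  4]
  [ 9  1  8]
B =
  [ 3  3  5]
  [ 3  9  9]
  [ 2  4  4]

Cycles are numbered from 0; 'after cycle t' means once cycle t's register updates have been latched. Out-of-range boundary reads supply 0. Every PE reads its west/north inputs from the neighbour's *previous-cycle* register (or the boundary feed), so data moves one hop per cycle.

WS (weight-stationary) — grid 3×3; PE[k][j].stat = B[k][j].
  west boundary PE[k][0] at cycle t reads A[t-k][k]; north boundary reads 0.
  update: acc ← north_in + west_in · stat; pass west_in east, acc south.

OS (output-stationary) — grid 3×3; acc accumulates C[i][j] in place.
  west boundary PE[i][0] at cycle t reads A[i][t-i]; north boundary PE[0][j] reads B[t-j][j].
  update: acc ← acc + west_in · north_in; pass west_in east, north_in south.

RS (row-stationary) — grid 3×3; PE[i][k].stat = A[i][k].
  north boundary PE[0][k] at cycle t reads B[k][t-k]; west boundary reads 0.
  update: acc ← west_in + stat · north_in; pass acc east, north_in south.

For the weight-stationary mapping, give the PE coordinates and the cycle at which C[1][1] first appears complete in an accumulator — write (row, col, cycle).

(row, col, cycle) = (2, 1, 4)

WS: C[1][1] accumulates in PE[2][1]:
  t=0 PE[2][1]: acc=0 h=0 v=0
  t=1 PE[2][1]: acc=0 h=0 v=0
  t=2 PE[2][1]: acc=0 h=0 v=0
  t=3 PE[2][1]: acc=77 h=5 v=77
  t=4 PE[2][1]: acc=112 h=4 v=112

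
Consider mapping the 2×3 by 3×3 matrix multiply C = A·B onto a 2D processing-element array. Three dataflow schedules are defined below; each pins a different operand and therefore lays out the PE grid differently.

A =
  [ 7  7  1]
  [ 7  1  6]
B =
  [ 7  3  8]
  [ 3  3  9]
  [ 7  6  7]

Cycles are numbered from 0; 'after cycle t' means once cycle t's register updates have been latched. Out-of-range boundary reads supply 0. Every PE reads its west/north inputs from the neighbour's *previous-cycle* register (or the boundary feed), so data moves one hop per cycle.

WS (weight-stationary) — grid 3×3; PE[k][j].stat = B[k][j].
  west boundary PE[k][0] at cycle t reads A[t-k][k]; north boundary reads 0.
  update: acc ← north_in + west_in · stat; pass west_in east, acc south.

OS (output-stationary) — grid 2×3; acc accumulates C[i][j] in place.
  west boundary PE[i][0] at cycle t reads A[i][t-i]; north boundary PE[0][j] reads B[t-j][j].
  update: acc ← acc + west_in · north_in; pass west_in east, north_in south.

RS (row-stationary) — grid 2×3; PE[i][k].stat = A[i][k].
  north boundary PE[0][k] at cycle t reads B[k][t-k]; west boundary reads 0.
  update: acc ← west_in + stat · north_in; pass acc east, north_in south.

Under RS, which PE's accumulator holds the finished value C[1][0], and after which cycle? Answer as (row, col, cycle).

RS — PE[1][2] is where C[1][0] collects:
  c0 r1c2: 0 / 0 / 0
  c1 r1c2: 0 / 0 / 0
  c2 r1c2: 0 / 0 / 0
  c3 r1c2: 94 / 94 / 7

(row, col, cycle) = (1, 2, 3)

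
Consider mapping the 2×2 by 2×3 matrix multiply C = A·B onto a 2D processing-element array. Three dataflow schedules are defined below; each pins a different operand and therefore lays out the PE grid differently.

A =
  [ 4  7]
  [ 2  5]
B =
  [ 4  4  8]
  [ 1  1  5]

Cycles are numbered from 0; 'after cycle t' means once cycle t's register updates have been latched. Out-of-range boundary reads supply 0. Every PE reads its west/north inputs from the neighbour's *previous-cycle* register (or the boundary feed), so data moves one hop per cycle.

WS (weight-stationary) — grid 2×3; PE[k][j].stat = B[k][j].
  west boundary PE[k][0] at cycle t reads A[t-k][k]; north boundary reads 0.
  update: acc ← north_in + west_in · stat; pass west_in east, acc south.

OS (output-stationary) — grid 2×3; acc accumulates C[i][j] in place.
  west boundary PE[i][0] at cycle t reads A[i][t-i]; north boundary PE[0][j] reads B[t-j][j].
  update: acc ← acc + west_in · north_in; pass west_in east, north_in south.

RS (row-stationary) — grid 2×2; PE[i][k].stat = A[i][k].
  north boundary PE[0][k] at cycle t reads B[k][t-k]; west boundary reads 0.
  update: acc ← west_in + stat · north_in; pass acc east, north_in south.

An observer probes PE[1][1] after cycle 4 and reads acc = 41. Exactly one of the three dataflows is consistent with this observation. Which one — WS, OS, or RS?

dataflow = RS

Under WS (2×3), PE[1][1]:
  t=0 PE[1][1]: acc=0 h=0 v=0
  t=1 PE[1][1]: acc=0 h=0 v=0
  t=2 PE[1][1]: acc=23 h=7 v=23
  t=3 PE[1][1]: acc=13 h=5 v=13
  t=4 PE[1][1]: acc=0 h=0 v=0
Under OS (2×3), PE[1][1]:
  t=0 PE[1][1]: acc=0 h=0 v=0
  t=1 PE[1][1]: acc=0 h=0 v=0
  t=2 PE[1][1]: acc=8 h=2 v=4
  t=3 PE[1][1]: acc=13 h=5 v=1
  t=4 PE[1][1]: acc=13 h=0 v=0
Under RS (2×2), PE[1][1]:
  t=0 PE[1][1]: acc=0 h=0 v=0
  t=1 PE[1][1]: acc=0 h=0 v=0
  t=2 PE[1][1]: acc=13 h=13 v=1
  t=3 PE[1][1]: acc=13 h=13 v=1
  t=4 PE[1][1]: acc=41 h=41 v=5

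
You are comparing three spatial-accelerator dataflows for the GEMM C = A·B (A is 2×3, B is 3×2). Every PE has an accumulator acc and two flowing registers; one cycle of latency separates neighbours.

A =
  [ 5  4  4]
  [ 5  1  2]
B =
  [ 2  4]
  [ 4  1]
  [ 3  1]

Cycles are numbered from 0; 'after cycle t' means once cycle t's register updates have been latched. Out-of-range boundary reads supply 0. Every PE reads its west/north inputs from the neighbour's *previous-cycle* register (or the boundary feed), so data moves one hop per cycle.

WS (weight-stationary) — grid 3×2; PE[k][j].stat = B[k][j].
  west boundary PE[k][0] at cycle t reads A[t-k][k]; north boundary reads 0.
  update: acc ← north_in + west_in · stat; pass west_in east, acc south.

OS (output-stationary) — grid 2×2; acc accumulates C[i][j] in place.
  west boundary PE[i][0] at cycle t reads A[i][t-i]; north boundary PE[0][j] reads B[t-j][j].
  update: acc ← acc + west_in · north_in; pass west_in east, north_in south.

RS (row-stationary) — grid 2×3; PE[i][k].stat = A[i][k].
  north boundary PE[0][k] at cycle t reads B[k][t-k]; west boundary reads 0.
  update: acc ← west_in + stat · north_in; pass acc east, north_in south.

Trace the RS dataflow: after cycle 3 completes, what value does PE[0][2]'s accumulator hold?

RS (2×3). Following PE[0][2] plus its west/north inputs:
  @0  [0,1]  acc 0  |  →0  ↓0
  @0  [0,2]  acc 0  |  →0  ↓0
  @1  [0,1]  acc 26  |  →26  ↓4
  @1  [0,2]  acc 0  |  →0  ↓0
  @2  [0,1]  acc 24  |  →24  ↓1
  @2  [0,2]  acc 38  |  →38  ↓3
  @3  [0,1]  acc 0  |  →0  ↓0
  @3  [0,2]  acc 28  |  →28  ↓1

PE[0][2].acc = 28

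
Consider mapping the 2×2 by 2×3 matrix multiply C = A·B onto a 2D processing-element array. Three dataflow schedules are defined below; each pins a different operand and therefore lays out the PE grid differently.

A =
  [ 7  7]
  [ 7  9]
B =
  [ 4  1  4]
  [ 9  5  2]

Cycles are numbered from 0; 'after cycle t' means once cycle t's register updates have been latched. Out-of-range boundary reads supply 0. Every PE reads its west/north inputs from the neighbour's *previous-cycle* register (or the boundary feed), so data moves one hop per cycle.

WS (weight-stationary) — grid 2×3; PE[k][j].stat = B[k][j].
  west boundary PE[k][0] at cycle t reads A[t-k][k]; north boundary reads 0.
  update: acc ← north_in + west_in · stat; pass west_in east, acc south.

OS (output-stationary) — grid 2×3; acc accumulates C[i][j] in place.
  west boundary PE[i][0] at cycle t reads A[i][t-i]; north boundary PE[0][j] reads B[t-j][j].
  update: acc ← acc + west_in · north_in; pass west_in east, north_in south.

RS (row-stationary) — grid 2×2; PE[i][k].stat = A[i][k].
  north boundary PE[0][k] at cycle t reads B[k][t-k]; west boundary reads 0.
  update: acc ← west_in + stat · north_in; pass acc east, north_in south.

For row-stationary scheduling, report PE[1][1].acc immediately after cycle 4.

RS on a 2×2 grid — tracing PE[1][1] and its feeders:
  step 0 · PE0,1: acc=0; fwd→0 fwd↓0
  step 0 · PE1,0: acc=0; fwd→0 fwd↓0
  step 0 · PE1,1: acc=0; fwd→0 fwd↓0
  step 1 · PE0,1: acc=91; fwd→91 fwd↓9
  step 1 · PE1,0: acc=28; fwd→28 fwd↓4
  step 1 · PE1,1: acc=0; fwd→0 fwd↓0
  step 2 · PE0,1: acc=42; fwd→42 fwd↓5
  step 2 · PE1,0: acc=7; fwd→7 fwd↓1
  step 2 · PE1,1: acc=109; fwd→109 fwd↓9
  step 3 · PE0,1: acc=42; fwd→42 fwd↓2
  step 3 · PE1,0: acc=28; fwd→28 fwd↓4
  step 3 · PE1,1: acc=52; fwd→52 fwd↓5
  step 4 · PE0,1: acc=0; fwd→0 fwd↓0
  step 4 · PE1,0: acc=0; fwd→0 fwd↓0
  step 4 · PE1,1: acc=46; fwd→46 fwd↓2

PE[1][1].acc = 46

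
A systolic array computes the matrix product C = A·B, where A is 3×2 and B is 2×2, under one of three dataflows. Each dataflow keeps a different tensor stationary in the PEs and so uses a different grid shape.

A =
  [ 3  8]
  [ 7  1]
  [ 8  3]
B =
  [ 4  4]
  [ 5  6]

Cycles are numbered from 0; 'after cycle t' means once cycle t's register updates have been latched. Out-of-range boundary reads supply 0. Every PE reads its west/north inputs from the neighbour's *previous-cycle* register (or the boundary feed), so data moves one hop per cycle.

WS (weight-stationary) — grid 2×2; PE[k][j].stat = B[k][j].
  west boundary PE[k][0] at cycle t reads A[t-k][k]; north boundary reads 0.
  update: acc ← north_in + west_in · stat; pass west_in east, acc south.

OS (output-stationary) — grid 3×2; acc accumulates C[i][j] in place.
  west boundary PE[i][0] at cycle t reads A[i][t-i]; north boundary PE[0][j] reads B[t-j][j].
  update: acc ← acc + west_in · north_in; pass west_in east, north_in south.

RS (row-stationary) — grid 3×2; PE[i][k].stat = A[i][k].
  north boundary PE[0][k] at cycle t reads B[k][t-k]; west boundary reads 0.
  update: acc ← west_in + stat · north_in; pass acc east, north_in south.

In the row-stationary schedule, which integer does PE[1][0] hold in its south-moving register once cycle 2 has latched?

RS on a 3×2 grid — tracing PE[1][0] and its feeders:
  t=0 PE[0][0]: acc=12 h=12 v=4
  t=0 PE[1][0]: acc=0 h=0 v=0
  t=1 PE[0][0]: acc=12 h=12 v=4
  t=1 PE[1][0]: acc=28 h=28 v=4
  t=2 PE[0][0]: acc=0 h=0 v=0
  t=2 PE[1][0]: acc=28 h=28 v=4

register = 4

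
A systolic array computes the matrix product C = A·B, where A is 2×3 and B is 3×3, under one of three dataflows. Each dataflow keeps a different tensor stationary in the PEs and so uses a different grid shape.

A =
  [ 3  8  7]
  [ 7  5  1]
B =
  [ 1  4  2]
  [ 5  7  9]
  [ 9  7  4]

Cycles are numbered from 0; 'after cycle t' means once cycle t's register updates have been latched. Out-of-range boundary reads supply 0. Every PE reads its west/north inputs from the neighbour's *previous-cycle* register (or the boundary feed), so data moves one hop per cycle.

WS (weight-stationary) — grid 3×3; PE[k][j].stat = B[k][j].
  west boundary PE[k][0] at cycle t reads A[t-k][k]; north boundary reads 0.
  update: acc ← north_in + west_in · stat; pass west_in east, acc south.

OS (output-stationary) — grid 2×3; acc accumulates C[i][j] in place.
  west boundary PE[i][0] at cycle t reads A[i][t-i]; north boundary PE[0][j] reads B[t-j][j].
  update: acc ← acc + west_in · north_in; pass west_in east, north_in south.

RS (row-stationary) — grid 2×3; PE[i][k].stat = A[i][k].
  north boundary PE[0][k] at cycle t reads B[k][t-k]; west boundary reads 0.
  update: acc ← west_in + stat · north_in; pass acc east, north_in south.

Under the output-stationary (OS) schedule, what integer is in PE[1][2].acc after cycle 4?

OS 2×3: PE[1][2] cycle-by-cycle (with neighbour feeds):
  t=0 PE[0][2]: acc=0 h=0 v=0
  t=0 PE[1][1]: acc=0 h=0 v=0
  t=0 PE[1][2]: acc=0 h=0 v=0
  t=1 PE[0][2]: acc=0 h=0 v=0
  t=1 PE[1][1]: acc=0 h=0 v=0
  t=1 PE[1][2]: acc=0 h=0 v=0
  t=2 PE[0][2]: acc=6 h=3 v=2
  t=2 PE[1][1]: acc=28 h=7 v=4
  t=2 PE[1][2]: acc=0 h=0 v=0
  t=3 PE[0][2]: acc=78 h=8 v=9
  t=3 PE[1][1]: acc=63 h=5 v=7
  t=3 PE[1][2]: acc=14 h=7 v=2
  t=4 PE[0][2]: acc=106 h=7 v=4
  t=4 PE[1][1]: acc=70 h=1 v=7
  t=4 PE[1][2]: acc=59 h=5 v=9

PE[1][2].acc = 59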